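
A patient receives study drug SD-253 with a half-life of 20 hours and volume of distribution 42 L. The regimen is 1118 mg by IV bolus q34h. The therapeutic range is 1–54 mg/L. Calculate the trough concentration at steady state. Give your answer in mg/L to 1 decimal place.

11.8 mg/L

τ/t½ = 34/20 ≈ 1.7, so fraction remaining f = (1/2)^(34/20) ≈ 0.3078.
Each bolus raises the concentration by D/Vd = 1118/42 ≈ 26.619 mg/L.
Steady-state trough Cmin,ss = C₀·f/(1−f) ≈ 26.619 × 0.3078/0.6922 ≈ 11.837 mg/L.
Trough 11.8 mg/L vs MEC 1 mg/L: adequate.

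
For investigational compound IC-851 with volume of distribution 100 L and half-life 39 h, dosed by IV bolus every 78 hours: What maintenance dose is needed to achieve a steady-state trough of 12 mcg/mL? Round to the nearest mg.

τ/t½ = 78/39 ≈ 2, so f = (1/2)^(78/39) ≈ 0.250000.
Cmin,ss = (D/Vd)·f/(1−f), so D = Cmin,ss·Vd·(1−f)/f.
D = 12 × 100 × (1−f)/f ≈ 12 × 100 × 3.00000 ≈ 3600.00 mg.

3600 mg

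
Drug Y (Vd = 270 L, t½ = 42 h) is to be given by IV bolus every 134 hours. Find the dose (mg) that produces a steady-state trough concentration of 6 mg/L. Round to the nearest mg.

13169 mg

τ/t½ = 134/42 ≈ 3.1905, so f = (1/2)^(134/42) ≈ 0.109540.
Cmin,ss = (D/Vd)·f/(1−f), so D = Cmin,ss·Vd·(1−f)/f.
D = 6 × 270 × (1−f)/f ≈ 6 × 270 × 8.12909 ≈ 13169.13 mg.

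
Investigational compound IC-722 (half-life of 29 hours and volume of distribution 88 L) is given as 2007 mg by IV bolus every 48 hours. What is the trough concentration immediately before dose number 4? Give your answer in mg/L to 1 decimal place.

f = (1/2)^(τ/t½) = (1/2)^(48/29) ≈ 0.3175.
C₀ = D/Vd = 2007/88 ≈ 22.807 mg/L.
Before the 4th dose, 3 doses have been given. Superposition: Cmin = C₀·(f + f² + … + f^3).
≈ 22.807 × (0.3175 + 0.1008 + 0.0320) ≈ 22.807 × 0.4503 ≈ 10.270 mg/L.

10.3 mg/L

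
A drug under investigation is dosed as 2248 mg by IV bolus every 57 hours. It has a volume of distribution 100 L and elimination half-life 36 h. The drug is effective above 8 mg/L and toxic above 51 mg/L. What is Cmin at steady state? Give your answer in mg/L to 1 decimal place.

τ/t½ = 57/36 ≈ 1.5833, so fraction remaining f = (1/2)^(57/36) ≈ 0.3337.
Single-dose peak C₀ = D/Vd = 2248/100 ≈ 22.480 mg/L.
Steady-state trough Cmin,ss = C₀·f/(1−f) ≈ 22.480 × 0.3337/0.6663 ≈ 11.259 mg/L.
Trough 11.3 mg/L vs MEC 8 mg/L: adequate.

11.3 mg/L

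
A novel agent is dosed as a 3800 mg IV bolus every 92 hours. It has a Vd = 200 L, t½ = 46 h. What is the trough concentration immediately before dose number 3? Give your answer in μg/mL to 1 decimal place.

5.9 μg/mL

f = (1/2)^(τ/t½) = (1/2)^(92/46) ≈ 0.2500.
C₀ = D/Vd = 3800/200 ≈ 19.000 μg/mL.
Before the 3rd dose, 2 doses have been given. Superposition: Cmin = C₀·(f + f²).
≈ 19.000 × (0.2500 + 0.0625) ≈ 19.000 × 0.3125 ≈ 5.938 μg/mL.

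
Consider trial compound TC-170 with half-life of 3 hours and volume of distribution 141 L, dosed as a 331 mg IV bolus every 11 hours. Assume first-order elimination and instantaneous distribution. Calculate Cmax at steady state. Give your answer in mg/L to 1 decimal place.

Over one 11-h interval, 11/3 ≈ 3.6667 half-lives elapse, leaving f ≈ 0.0787 of each dose.
Accumulation ratio R = 1/(1 − f) ≈ 1/0.9213 ≈ 1.0854.
Single-dose peak C₀ = D/Vd = 331/141 ≈ 2.348 mg/L.
Steady-state peak Cmax,ss = C₀·R ≈ 2.348 × 1.0854 ≈ 2.549 mg/L.

2.5 mg/L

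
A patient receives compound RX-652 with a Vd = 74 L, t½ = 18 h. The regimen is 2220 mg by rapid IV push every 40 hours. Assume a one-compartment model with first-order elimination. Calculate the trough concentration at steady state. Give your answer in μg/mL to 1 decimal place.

8.2 μg/mL

τ/t½ = 40/18 ≈ 2.2222, so fraction remaining f = (1/2)^(40/18) ≈ 0.2143.
At steady state, accumulation factor R = 1/(1 − e^(−kτ)) ≈ 1.2728.
Single-dose peak C₀ = D/Vd = 2220/74 ≈ 30.000 μg/mL.
Steady-state peak Cmax,ss = C₀·R ≈ 30.000 × 1.2728 ≈ 38.184 μg/mL.
Steady-state trough Cmin,ss = Cmax,ss·f ≈ 38.184 × 0.2143 ≈ 8.183 μg/mL.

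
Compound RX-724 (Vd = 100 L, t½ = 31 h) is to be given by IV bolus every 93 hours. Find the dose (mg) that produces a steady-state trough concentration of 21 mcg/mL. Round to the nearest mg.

τ/t½ = 93/31 ≈ 3, so f = (1/2)^(93/31) ≈ 0.125000.
Cmin,ss = (D/Vd)·f/(1−f), so D = Cmin,ss·Vd·(1−f)/f.
D = 21 × 100 × (1−f)/f ≈ 21 × 100 × 7.00000 ≈ 14700.00 mg.

14700 mg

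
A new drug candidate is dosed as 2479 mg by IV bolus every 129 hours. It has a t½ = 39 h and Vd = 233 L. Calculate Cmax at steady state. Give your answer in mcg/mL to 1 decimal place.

11.8 mcg/mL

τ/t½ = 129/39 ≈ 3.3077, so fraction remaining f = (1/2)^(129/39) ≈ 0.1010.
At steady state, accumulation factor R = 1/(1 − e^(−kτ)) ≈ 1.1123.
Each bolus raises the concentration by D/Vd = 2479/233 ≈ 10.639 mcg/mL.
Cmax,ss = C₀/(1 − f) ≈ 10.639/0.8990 ≈ 11.834 mcg/mL.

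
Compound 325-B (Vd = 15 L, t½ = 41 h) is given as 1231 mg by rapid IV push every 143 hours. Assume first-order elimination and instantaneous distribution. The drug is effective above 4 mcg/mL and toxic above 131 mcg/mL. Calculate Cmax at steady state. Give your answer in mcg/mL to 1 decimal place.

Over one 143-h interval, 143/41 ≈ 3.4878 half-lives elapse, leaving f ≈ 0.0891 of each dose.
Accumulation ratio R = 1/(1 − f) ≈ 1/0.9109 ≈ 1.0978.
Single-dose peak C₀ = D/Vd = 1231/15 ≈ 82.067 mcg/mL.
Cmax,ss = C₀/(1 − f) ≈ 82.067/0.9109 ≈ 90.094 mcg/mL.
Peak 90.1 mcg/mL vs MTC 131 mcg/mL: below toxic threshold.

90.1 mcg/mL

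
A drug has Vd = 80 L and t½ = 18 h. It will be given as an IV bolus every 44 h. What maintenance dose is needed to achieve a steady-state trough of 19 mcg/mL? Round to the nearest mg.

τ/t½ = 44/18 ≈ 2.4444, so f = (1/2)^(44/18) ≈ 0.183717.
Cmin,ss = (D/Vd)·f/(1−f), so D = Cmin,ss·Vd·(1−f)/f.
D = 19 × 80 × (1−f)/f ≈ 19 × 80 × 4.44315 ≈ 6753.59 mg.

6754 mg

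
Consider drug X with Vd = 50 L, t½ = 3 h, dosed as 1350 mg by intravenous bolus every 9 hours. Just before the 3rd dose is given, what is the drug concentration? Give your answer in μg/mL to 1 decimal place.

3.8 μg/mL

f = (1/2)^(τ/t½) = (1/2)^(9/3) ≈ 0.1250.
C₀ = D/Vd = 1350/50 ≈ 27.000 μg/mL.
Before the 3rd dose, 2 doses have been given. Superposition: Cmin = C₀·(f + f²).
≈ 27.000 × (0.1250 + 0.0156) ≈ 27.000 × 0.1406 ≈ 3.796 μg/mL.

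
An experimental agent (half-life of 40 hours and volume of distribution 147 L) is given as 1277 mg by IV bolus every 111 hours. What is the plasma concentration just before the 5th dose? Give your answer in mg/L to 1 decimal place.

f = (1/2)^(τ/t½) = (1/2)^(111/40) ≈ 0.1461.
C₀ = D/Vd = 1277/147 ≈ 8.687 mg/L.
Before the 5th dose, 4 doses have been given. Superposition: Cmin = C₀·(f + f² + … + f^4).
≈ 8.687 × (0.1461 + 0.0213 + 0.0031 + 0.0005) ≈ 8.687 × 0.1710 ≈ 1.485 mg/L.

1.5 mg/L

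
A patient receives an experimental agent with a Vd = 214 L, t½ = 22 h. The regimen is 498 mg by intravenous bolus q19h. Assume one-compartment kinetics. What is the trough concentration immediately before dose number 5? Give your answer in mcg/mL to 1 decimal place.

2.6 mcg/mL

f = (1/2)^(τ/t½) = (1/2)^(19/22) ≈ 0.5496.
C₀ = D/Vd = 498/214 ≈ 2.327 mcg/mL.
Before the 5th dose, 4 doses have been given. Superposition: Cmin = C₀·(f + f² + … + f^4).
≈ 2.327 × (0.5496 + 0.3021 + 0.1660 + 0.0912) ≈ 2.327 × 1.1089 ≈ 2.580 mcg/mL.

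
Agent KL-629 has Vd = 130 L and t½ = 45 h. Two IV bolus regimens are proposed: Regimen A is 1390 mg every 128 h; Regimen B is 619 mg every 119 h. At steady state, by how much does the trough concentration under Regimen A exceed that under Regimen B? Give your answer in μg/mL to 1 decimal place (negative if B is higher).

0.8 μg/mL

Regimen A: f = (1/2)^(128/45) ≈ 0.1392; Cmin,ss = (1390/130)·f/(1−f) ≈ 1.729 μg/mL.
Regimen B: f = (1/2)^(119/45) ≈ 0.1599; Cmin,ss = (619/130)·f/(1−f) ≈ 0.906 μg/mL.
Difference ≈ 1.729 − 0.906 ≈ 0.823 μg/mL.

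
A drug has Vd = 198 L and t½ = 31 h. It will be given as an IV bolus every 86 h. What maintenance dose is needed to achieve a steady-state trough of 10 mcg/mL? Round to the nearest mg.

11565 mg

τ/t½ = 86/31 ≈ 2.7742, so f = (1/2)^(86/31) ≈ 0.146179.
Cmin,ss = (D/Vd)·f/(1−f), so D = Cmin,ss·Vd·(1−f)/f.
D = 10 × 198 × (1−f)/f ≈ 10 × 198 × 5.84093 ≈ 11565.04 mg.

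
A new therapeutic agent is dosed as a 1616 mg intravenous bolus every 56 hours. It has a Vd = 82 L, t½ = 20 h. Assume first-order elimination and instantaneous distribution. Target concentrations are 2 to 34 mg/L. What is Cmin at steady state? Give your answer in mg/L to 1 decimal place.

Over one 56-h interval, 56/20 ≈ 2.8 half-lives elapse, leaving f ≈ 0.1436 of each dose.
Accumulation ratio R = 1/(1 − f) ≈ 1/0.8564 ≈ 1.1677.
Each bolus raises the concentration by D/Vd = 1616/82 ≈ 19.707 mg/L.
Cmax,ss = C₀/(1 − f) ≈ 19.707/0.8564 ≈ 23.011 mg/L.
One interval later, Cmin,ss = Cmax,ss·e^(−kτ) ≈ 23.011 × 0.1436 ≈ 3.304 mg/L.
Trough 3.3 mg/L vs MEC 2 mg/L: adequate.

3.3 mg/L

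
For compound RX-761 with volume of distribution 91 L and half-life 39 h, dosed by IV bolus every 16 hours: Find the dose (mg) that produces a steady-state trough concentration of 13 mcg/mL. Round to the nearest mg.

τ/t½ = 16/39 ≈ 0.41026, so f = (1/2)^(16/39) ≈ 0.752490.
Cmin,ss = (D/Vd)·f/(1−f), so D = Cmin,ss·Vd·(1−f)/f.
D = 13 × 91 × (1−f)/f ≈ 13 × 91 × 0.32892 ≈ 389.11 mg.

389 mg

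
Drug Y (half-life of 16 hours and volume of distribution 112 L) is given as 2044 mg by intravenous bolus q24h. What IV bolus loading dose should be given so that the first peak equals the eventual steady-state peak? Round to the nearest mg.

f = (1/2)^(24/16) ≈ 0.353553; accumulation ratio R = 1/(1−f) ≈ 1.54692.
Loading dose to hit Cmax,ss on first dose: D_load = D_maint·R ≈ 2044 × 1.54692 ≈ 3161.90 mg.

3162 mg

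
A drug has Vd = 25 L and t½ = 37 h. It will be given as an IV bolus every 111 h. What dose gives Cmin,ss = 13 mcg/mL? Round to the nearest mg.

2275 mg

τ/t½ = 111/37 ≈ 3, so f = (1/2)^(111/37) ≈ 0.125000.
Cmin,ss = (D/Vd)·f/(1−f), so D = Cmin,ss·Vd·(1−f)/f.
D = 13 × 25 × (1−f)/f ≈ 13 × 25 × 7.00000 ≈ 2275.00 mg.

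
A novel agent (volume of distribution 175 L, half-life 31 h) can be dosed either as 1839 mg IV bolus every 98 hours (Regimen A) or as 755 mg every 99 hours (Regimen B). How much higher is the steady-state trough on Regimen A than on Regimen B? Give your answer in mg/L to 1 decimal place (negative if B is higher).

0.8 mg/L

Regimen A: f = (1/2)^(98/31) ≈ 0.1118; Cmin,ss = (1839/175)·f/(1−f) ≈ 1.323 mg/L.
Regimen B: f = (1/2)^(99/31) ≈ 0.1093; Cmin,ss = (755/175)·f/(1−f) ≈ 0.529 mg/L.
Difference ≈ 1.323 − 0.529 ≈ 0.794 mg/L.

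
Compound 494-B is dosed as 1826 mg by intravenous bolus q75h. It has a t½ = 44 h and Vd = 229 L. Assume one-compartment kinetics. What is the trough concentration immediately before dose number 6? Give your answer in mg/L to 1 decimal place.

f = (1/2)^(τ/t½) = (1/2)^(75/44) ≈ 0.3068.
C₀ = D/Vd = 1826/229 ≈ 7.974 mg/L.
Before the 6th dose, 5 doses have been given. Superposition: Cmin = C₀·(f + f² + … + f^5).
≈ 7.974 × (0.3068 + 0.0941 + 0.0289 + 0.0089 + 0.0027) ≈ 7.974 × 0.4414 ≈ 3.520 mg/L.

3.5 mg/L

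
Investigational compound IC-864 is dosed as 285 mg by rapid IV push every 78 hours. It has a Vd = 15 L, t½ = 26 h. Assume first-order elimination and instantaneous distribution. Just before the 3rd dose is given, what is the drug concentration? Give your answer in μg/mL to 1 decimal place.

2.7 μg/mL

f = (1/2)^(τ/t½) = (1/2)^(78/26) ≈ 0.1250.
C₀ = D/Vd = 285/15 ≈ 19.000 μg/mL.
Before the 3rd dose, 2 doses have been given. Superposition: Cmin = C₀·(f + f²).
≈ 19.000 × (0.1250 + 0.0156) ≈ 19.000 × 0.1406 ≈ 2.671 μg/mL.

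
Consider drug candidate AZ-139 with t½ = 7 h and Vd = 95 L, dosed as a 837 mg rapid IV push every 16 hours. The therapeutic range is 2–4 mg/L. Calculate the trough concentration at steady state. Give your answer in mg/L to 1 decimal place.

2.3 mg/L

k = ln2/t½ = ln2/7 ≈ 0.099021 h⁻¹; fraction remaining f = e^(−kτ) = e^(−0.099021×16) ≈ 0.2051.
Each bolus raises the concentration by D/Vd = 837/95 ≈ 8.811 mg/L.
Steady-state trough Cmin,ss = C₀·f/(1−f) ≈ 8.811 × 0.2051/0.7949 ≈ 2.273 mg/L.
Trough 2.3 mg/L vs MEC 2 mg/L: adequate.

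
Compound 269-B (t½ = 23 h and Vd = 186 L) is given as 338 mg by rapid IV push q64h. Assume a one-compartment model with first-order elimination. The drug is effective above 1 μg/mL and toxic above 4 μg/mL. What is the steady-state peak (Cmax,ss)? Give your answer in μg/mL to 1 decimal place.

k = ln2/t½ = ln2/23 ≈ 0.030137 h⁻¹; fraction remaining f = e^(−kτ) = e^(−0.030137×64) ≈ 0.1453.
Accumulation ratio R = 1/(1 − f) ≈ 1/0.8547 ≈ 1.1700.
Single-dose peak C₀ = D/Vd = 338/186 ≈ 1.817 μg/mL.
Cmax,ss = C₀/(1 − f) ≈ 1.817/0.8547 ≈ 2.126 μg/mL.
Peak 2.1 μg/mL vs MTC 4 μg/mL: below toxic threshold.

2.1 μg/mL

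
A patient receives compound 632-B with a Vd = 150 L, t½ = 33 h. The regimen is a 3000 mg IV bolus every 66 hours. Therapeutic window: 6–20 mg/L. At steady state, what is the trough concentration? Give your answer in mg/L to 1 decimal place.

τ = 66 h = 2 half-lives, so f = (1/2)^2 = 0.25.
Accumulation ratio R = 1/(1 − f) = 1/0.75 = 4/3.
Single-dose peak C₀ = D/Vd = 3000/150 = 20 mg/L.
Steady-state peak Cmax,ss = C₀·R = 20 × 4/3 ≈ 26.667 mg/L.
Steady-state trough Cmin,ss = Cmax,ss·f ≈ 26.667 × 0.25 ≈ 6.667 mg/L.
Trough 6.7 mg/L vs MEC 6 mg/L: adequate.

6.7 mg/L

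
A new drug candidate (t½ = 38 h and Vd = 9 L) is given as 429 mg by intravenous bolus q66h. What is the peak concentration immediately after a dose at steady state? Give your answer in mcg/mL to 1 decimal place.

τ/t½ = 66/38 ≈ 1.7368, so fraction remaining f = (1/2)^(66/38) ≈ 0.3000.
At steady state, accumulation factor R = 1/(1 − e^(−kτ)) ≈ 1.4286.
Single-dose peak C₀ = D/Vd = 429/9 ≈ 47.667 mcg/mL.
Steady-state peak Cmax,ss = C₀·R ≈ 47.667 × 1.4286 ≈ 68.097 mcg/mL.

68.1 mcg/mL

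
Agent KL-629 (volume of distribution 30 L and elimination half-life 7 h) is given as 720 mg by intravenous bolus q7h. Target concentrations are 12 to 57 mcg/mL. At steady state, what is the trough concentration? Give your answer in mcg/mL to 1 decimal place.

24.0 mcg/mL

τ = 7 h = 1 half-life, so f = (1/2)^1 = 0.5.
Accumulation ratio R = 1/(1 − f) = 1/0.5 = 2/1.
Single-dose peak C₀ = D/Vd = 720/30 = 24 mcg/mL.
Steady-state peak Cmax,ss = C₀·R = 24 × 2/1 ≈ 48.000 mcg/mL.
Steady-state trough Cmin,ss = Cmax,ss·f ≈ 48.000 × 0.5 ≈ 24.000 mcg/mL.
Trough 24.0 mcg/mL vs MEC 12 mcg/mL: adequate.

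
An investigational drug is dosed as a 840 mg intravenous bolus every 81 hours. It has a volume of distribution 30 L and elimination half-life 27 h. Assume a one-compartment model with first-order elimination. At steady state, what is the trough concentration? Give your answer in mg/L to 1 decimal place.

4.0 mg/L

τ = 81 h = 3 half-lives, so f = (1/2)^3 = 0.125.
Accumulation ratio R = 1/(1 − f) = 1/0.875 = 8/7.
Single-dose peak C₀ = D/Vd = 840/30 = 28 mg/L.
Steady-state peak Cmax,ss = C₀·R = 28 × 8/7 ≈ 32.000 mg/L.
Steady-state trough Cmin,ss = Cmax,ss·f ≈ 32.000 × 0.125 ≈ 4.000 mg/L.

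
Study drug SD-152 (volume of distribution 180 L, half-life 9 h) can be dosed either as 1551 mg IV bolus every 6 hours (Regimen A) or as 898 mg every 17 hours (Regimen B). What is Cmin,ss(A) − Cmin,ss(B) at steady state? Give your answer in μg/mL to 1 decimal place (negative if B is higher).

12.8 μg/mL

Regimen A: f = (1/2)^(6/9) ≈ 0.6300; Cmin,ss = (1551/180)·f/(1−f) ≈ 14.672 μg/mL.
Regimen B: f = (1/2)^(17/9) ≈ 0.2700; Cmin,ss = (898/180)·f/(1−f) ≈ 1.845 μg/mL.
Difference ≈ 14.672 − 1.845 ≈ 12.827 μg/mL.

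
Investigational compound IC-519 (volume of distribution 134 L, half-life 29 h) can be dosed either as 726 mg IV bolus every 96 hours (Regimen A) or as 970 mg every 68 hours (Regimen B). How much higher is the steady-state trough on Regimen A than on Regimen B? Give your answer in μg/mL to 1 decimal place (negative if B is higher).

Regimen A: f = (1/2)^(96/29) ≈ 0.1008; Cmin,ss = (726/134)·f/(1−f) ≈ 0.607 μg/mL.
Regimen B: f = (1/2)^(68/29) ≈ 0.1969; Cmin,ss = (970/134)·f/(1−f) ≈ 1.775 μg/mL.
Difference ≈ 0.607 − 1.775 ≈ -1.168 μg/mL.

-1.2 μg/mL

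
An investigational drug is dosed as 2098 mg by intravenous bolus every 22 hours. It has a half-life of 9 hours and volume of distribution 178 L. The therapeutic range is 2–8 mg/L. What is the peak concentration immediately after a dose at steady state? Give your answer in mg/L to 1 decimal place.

τ/t½ = 22/9 ≈ 2.4444, so fraction remaining f = (1/2)^(22/9) ≈ 0.1837.
At steady state, accumulation factor R = 1/(1 − e^(−kτ)) ≈ 1.2250.
Single-dose peak C₀ = D/Vd = 2098/178 ≈ 11.787 mg/L.
Steady-state peak Cmax,ss = C₀·R ≈ 11.787 × 1.2250 ≈ 14.439 mg/L.
Peak 14.4 mg/L vs MTC 8 mg/L: exceeds toxic threshold.

14.4 mg/L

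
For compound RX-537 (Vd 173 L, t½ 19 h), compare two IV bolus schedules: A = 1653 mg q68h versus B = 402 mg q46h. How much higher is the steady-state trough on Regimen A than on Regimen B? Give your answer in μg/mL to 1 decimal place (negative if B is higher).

Regimen A: f = (1/2)^(68/19) ≈ 0.0837; Cmin,ss = (1653/173)·f/(1−f) ≈ 0.873 μg/mL.
Regimen B: f = (1/2)^(46/19) ≈ 0.1867; Cmin,ss = (402/173)·f/(1−f) ≈ 0.533 μg/mL.
Difference ≈ 0.873 − 0.533 ≈ 0.340 μg/mL.

0.3 μg/mL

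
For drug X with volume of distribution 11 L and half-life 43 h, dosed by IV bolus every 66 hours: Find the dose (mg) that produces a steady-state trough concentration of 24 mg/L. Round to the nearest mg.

τ/t½ = 66/43 ≈ 1.5349, so f = (1/2)^(66/43) ≈ 0.345107.
Cmin,ss = (D/Vd)·f/(1−f), so D = Cmin,ss·Vd·(1−f)/f.
D = 24 × 11 × (1−f)/f ≈ 24 × 11 × 1.89765 ≈ 500.98 mg.

501 mg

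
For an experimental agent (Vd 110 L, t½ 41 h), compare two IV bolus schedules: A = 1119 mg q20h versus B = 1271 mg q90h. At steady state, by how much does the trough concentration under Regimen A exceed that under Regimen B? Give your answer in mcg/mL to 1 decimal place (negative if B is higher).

Regimen A: f = (1/2)^(20/41) ≈ 0.7131; Cmin,ss = (1119/110)·f/(1−f) ≈ 25.285 mcg/mL.
Regimen B: f = (1/2)^(90/41) ≈ 0.2184; Cmin,ss = (1271/110)·f/(1−f) ≈ 3.229 mcg/mL.
Difference ≈ 25.285 − 3.229 ≈ 22.056 mcg/mL.

22.1 mcg/mL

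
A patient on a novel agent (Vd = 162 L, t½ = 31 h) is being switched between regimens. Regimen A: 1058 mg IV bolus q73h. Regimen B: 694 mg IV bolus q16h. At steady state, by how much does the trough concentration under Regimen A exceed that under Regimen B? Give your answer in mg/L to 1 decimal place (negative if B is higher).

-8.4 mg/L

Regimen A: f = (1/2)^(73/31) ≈ 0.1955; Cmin,ss = (1058/162)·f/(1−f) ≈ 1.587 mg/L.
Regimen B: f = (1/2)^(16/31) ≈ 0.6992; Cmin,ss = (694/162)·f/(1−f) ≈ 9.958 mg/L.
Difference ≈ 1.587 − 9.958 ≈ -8.371 mg/L.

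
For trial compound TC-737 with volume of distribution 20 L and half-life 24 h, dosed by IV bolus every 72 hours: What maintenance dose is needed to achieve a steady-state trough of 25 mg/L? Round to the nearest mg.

τ/t½ = 72/24 ≈ 3, so f = (1/2)^(72/24) ≈ 0.125000.
Cmin,ss = (D/Vd)·f/(1−f), so D = Cmin,ss·Vd·(1−f)/f.
D = 25 × 20 × (1−f)/f ≈ 25 × 20 × 7.00000 ≈ 3500.00 mg.

3500 mg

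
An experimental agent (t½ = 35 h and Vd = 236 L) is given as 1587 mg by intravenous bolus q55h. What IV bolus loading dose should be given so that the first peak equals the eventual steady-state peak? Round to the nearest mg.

2392 mg

f = (1/2)^(55/35) ≈ 0.336475; accumulation ratio R = 1/(1−f) ≈ 1.50710.
Loading dose to hit Cmax,ss on first dose: D_load = D_maint·R ≈ 1587 × 1.50710 ≈ 2391.77 mg.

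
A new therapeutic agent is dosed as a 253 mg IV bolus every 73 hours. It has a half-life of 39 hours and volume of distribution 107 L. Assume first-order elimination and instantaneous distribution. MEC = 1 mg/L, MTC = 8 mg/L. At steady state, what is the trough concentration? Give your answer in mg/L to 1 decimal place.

0.9 mg/L

τ/t½ = 73/39 ≈ 1.8718, so fraction remaining f = (1/2)^(73/39) ≈ 0.2732.
Single-dose peak C₀ = D/Vd = 253/107 ≈ 2.364 mg/L.
Steady-state trough Cmin,ss = C₀·f/(1−f) ≈ 2.364 × 0.2732/0.7268 ≈ 0.889 mg/L.
Trough 0.9 mg/L vs MEC 1 mg/L: subtherapeutic.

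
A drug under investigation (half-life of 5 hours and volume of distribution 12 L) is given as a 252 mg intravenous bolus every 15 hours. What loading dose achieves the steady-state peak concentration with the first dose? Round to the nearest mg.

f = (1/2)^(15/5) ≈ 0.125000; accumulation ratio R = 1/(1−f) ≈ 1.14286.
Loading dose to hit Cmax,ss on first dose: D_load = D_maint·R ≈ 252 × 1.14286 ≈ 288.00 mg.

288 mg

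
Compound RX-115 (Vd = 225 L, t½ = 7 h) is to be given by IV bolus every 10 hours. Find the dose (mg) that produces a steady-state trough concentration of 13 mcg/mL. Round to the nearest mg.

4949 mg

τ/t½ = 10/7 ≈ 1.4286, so f = (1/2)^(10/7) ≈ 0.371499.
Cmin,ss = (D/Vd)·f/(1−f), so D = Cmin,ss·Vd·(1−f)/f.
D = 13 × 225 × (1−f)/f ≈ 13 × 225 × 1.69180 ≈ 4948.52 mg.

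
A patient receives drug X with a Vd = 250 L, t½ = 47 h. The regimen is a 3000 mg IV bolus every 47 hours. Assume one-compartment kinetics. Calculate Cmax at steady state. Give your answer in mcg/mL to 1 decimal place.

24.0 mcg/mL

The dosing interval is 1 half-life, so f = 2^(−1) = 0.5.
At steady state, R = 1/(1 − 0.5) = 2/1.
Single-dose peak C₀ = D/Vd = 3000/250 = 12 mcg/mL.
Steady-state peak Cmax,ss = C₀·R = 12 × 2/1 ≈ 24.000 mcg/mL.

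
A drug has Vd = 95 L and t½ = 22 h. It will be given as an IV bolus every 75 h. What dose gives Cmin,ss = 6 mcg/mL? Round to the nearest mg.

5485 mg

τ/t½ = 75/22 ≈ 3.4091, so f = (1/2)^(75/22) ≈ 0.094137.
Cmin,ss = (D/Vd)·f/(1−f), so D = Cmin,ss·Vd·(1−f)/f.
D = 6 × 95 × (1−f)/f ≈ 6 × 95 × 9.62282 ≈ 5485.01 mg.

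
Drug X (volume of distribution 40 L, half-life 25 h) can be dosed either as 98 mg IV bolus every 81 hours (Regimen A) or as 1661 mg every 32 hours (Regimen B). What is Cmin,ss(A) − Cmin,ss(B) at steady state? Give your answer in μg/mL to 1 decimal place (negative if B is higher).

-28.8 μg/mL

Regimen A: f = (1/2)^(81/25) ≈ 0.1058; Cmin,ss = (98/40)·f/(1−f) ≈ 0.290 μg/mL.
Regimen B: f = (1/2)^(32/25) ≈ 0.4118; Cmin,ss = (1661/40)·f/(1−f) ≈ 29.072 μg/mL.
Difference ≈ 0.290 − 29.072 ≈ -28.782 μg/mL.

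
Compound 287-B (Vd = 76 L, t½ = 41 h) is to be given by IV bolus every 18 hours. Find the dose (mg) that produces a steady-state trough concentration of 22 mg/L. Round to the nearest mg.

τ/t½ = 18/41 ≈ 0.43902, so f = (1/2)^(18/41) ≈ 0.737633.
Cmin,ss = (D/Vd)·f/(1−f), so D = Cmin,ss·Vd·(1−f)/f.
D = 22 × 76 × (1−f)/f ≈ 22 × 76 × 0.35569 ≈ 594.71 mg.

595 mg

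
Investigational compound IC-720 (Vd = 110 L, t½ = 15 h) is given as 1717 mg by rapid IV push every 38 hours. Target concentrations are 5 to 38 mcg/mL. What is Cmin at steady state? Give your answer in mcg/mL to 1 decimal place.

3.3 mcg/mL

k = ln2/t½ = ln2/15 ≈ 0.046210 h⁻¹; fraction remaining f = e^(−kτ) = e^(−0.046210×38) ≈ 0.1727.
Each bolus raises the concentration by D/Vd = 1717/110 ≈ 15.609 mcg/mL.
Steady-state trough Cmin,ss = C₀·f/(1−f) ≈ 15.609 × 0.1727/0.8273 ≈ 3.258 mcg/mL.
Trough 3.3 mcg/mL vs MEC 5 mcg/mL: subtherapeutic.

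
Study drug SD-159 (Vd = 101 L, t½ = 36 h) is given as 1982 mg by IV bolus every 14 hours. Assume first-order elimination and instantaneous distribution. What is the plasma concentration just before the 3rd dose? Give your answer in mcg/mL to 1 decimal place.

f = (1/2)^(τ/t½) = (1/2)^(14/36) ≈ 0.7637.
C₀ = D/Vd = 1982/101 ≈ 19.624 mcg/mL.
Before the 3rd dose, 2 doses have been given. Superposition: Cmin = C₀·(f + f²).
≈ 19.624 × (0.7637 + 0.5832) ≈ 19.624 × 1.3469 ≈ 26.432 mcg/mL.

26.4 mcg/mL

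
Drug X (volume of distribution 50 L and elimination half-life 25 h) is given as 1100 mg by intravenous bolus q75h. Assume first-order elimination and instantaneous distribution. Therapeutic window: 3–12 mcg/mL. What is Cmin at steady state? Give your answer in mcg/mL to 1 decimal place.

3.1 mcg/mL

The dosing interval is 3 half-lives, so f = 2^(−3) = 0.125.
At steady state, R = 1/(1 − 0.125) = 8/7.
Single-dose peak C₀ = D/Vd = 1100/50 = 22 mcg/mL.
Steady-state peak Cmax,ss = C₀·R = 22 × 8/7 ≈ 25.143 mcg/mL.
Steady-state trough Cmin,ss = Cmax,ss·f ≈ 25.143 × 0.125 ≈ 3.143 mcg/mL.
Trough 3.1 mcg/mL vs MEC 3 mcg/mL: adequate.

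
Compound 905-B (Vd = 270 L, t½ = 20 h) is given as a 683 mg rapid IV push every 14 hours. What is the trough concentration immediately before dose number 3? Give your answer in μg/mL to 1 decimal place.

f = (1/2)^(τ/t½) = (1/2)^(14/20) ≈ 0.6156.
C₀ = D/Vd = 683/270 ≈ 2.530 μg/mL.
Before the 3rd dose, 2 doses have been given. Superposition: Cmin = C₀·(f + f²).
≈ 2.530 × (0.6156 + 0.3790) ≈ 2.530 × 0.9946 ≈ 2.516 μg/mL.

2.5 μg/mL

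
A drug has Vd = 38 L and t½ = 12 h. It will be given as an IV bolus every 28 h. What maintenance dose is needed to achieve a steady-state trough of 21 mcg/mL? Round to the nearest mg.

τ/t½ = 28/12 ≈ 2.3333, so f = (1/2)^(28/12) ≈ 0.198425.
Cmin,ss = (D/Vd)·f/(1−f), so D = Cmin,ss·Vd·(1−f)/f.
D = 21 × 38 × (1−f)/f ≈ 21 × 38 × 4.03969 ≈ 3223.67 mg.

3224 mg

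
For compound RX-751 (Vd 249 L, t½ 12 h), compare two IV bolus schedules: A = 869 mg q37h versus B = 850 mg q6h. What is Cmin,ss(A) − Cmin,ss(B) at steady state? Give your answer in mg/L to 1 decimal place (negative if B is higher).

Regimen A: f = (1/2)^(37/12) ≈ 0.1180; Cmin,ss = (869/249)·f/(1−f) ≈ 0.467 mg/L.
Regimen B: f = (1/2)^(6/12) ≈ 0.7071; Cmin,ss = (850/249)·f/(1−f) ≈ 8.241 mg/L.
Difference ≈ 0.467 − 8.241 ≈ -7.774 mg/L.

-7.8 mg/L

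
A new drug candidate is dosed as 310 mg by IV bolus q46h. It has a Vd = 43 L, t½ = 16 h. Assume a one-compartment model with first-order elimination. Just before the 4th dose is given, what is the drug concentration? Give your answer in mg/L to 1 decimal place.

f = (1/2)^(τ/t½) = (1/2)^(46/16) ≈ 0.1363.
C₀ = D/Vd = 310/43 ≈ 7.209 mg/L.
Before the 4th dose, 3 doses have been given. Superposition: Cmin = C₀·(f + f² + … + f^3).
≈ 7.209 × (0.1363 + 0.0186 + 0.0025) ≈ 7.209 × 0.1574 ≈ 1.135 mg/L.

1.1 mg/L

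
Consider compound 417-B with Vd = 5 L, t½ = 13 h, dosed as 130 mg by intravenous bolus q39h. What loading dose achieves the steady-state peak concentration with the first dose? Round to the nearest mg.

f = (1/2)^(39/13) ≈ 0.125000; accumulation ratio R = 1/(1−f) ≈ 1.14286.
Loading dose to hit Cmax,ss on first dose: D_load = D_maint·R ≈ 130 × 1.14286 ≈ 148.57 mg.

149 mg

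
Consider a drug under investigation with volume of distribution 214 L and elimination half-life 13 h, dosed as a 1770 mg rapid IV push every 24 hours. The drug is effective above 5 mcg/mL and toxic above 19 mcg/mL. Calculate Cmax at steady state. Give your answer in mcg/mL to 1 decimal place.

11.5 mcg/mL

τ/t½ = 24/13 ≈ 1.8462, so fraction remaining f = (1/2)^(24/13) ≈ 0.2781.
Accumulation ratio R = 1/(1 − f) ≈ 1/0.7219 ≈ 1.3852.
Each bolus raises the concentration by D/Vd = 1770/214 ≈ 8.271 mcg/mL.
Cmax,ss = C₀/(1 − f) ≈ 8.271/0.7219 ≈ 11.457 mcg/mL.
Peak 11.5 mcg/mL vs MTC 19 mcg/mL: below toxic threshold.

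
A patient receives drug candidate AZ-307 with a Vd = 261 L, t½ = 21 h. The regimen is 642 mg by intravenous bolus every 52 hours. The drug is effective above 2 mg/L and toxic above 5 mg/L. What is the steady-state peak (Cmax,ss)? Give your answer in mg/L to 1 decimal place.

3.0 mg/L

k = ln2/t½ = ln2/21 ≈ 0.033007 h⁻¹; fraction remaining f = e^(−kτ) = e^(−0.033007×52) ≈ 0.1797.
At steady state, accumulation factor R = 1/(1 − e^(−kτ)) ≈ 1.2191.
Single-dose peak C₀ = D/Vd = 642/261 ≈ 2.460 mg/L.
Steady-state peak Cmax,ss = C₀·R ≈ 2.460 × 1.2191 ≈ 2.999 mg/L.
Peak 3.0 mg/L vs MTC 5 mg/L: below toxic threshold.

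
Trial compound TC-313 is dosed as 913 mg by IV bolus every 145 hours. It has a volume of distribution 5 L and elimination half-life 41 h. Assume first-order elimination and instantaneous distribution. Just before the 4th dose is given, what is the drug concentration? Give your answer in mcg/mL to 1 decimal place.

f = (1/2)^(τ/t½) = (1/2)^(145/41) ≈ 0.0862.
C₀ = D/Vd = 913/5 ≈ 182.600 mcg/mL.
Before the 4th dose, 3 doses have been given. Superposition: Cmin = C₀·(f + f² + … + f^3).
≈ 182.600 × (0.0862 + 0.0074 + 0.0006) ≈ 182.600 × 0.0942 ≈ 17.201 mcg/mL.

17.2 mcg/mL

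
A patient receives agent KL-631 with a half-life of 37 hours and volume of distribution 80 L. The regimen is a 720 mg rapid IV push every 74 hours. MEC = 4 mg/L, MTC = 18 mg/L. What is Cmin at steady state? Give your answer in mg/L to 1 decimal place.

3.0 mg/L

τ = 74 h = 2 half-lives, so f = (1/2)^2 = 0.25.
At steady state, R = 1/(1 − 0.25) = 4/3.
Single-dose peak C₀ = D/Vd = 720/80 = 9 mg/L.
Steady-state peak Cmax,ss = C₀·R = 9 × 4/3 ≈ 12.000 mg/L.
Steady-state trough Cmin,ss = Cmax,ss·f ≈ 12.000 × 0.25 ≈ 3.000 mg/L.
Trough 3.0 mg/L vs MEC 4 mg/L: subtherapeutic.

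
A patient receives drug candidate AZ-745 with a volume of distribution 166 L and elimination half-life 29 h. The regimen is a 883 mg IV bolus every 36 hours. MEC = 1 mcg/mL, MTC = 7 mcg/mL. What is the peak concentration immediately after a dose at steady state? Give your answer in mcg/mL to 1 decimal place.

k = ln2/t½ = ln2/29 ≈ 0.023902 h⁻¹; fraction remaining f = e^(−kτ) = e^(−0.023902×36) ≈ 0.4230.
At steady state, accumulation factor R = 1/(1 − e^(−kτ)) ≈ 1.7331.
Single-dose peak C₀ = D/Vd = 883/166 ≈ 5.319 mcg/mL.
Cmax,ss = C₀/(1 − f) ≈ 5.319/0.5770 ≈ 9.218 mcg/mL.
Peak 9.2 mcg/mL vs MTC 7 mcg/mL: exceeds toxic threshold.

9.2 mcg/mL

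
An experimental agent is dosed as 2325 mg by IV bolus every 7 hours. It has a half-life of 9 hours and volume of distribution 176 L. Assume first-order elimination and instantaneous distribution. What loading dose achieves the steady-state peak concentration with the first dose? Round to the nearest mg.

5579 mg

f = (1/2)^(7/9) ≈ 0.583265; accumulation ratio R = 1/(1−f) ≈ 2.39961.
Loading dose to hit Cmax,ss on first dose: D_load = D_maint·R ≈ 2325 × 2.39961 ≈ 5579.09 mg.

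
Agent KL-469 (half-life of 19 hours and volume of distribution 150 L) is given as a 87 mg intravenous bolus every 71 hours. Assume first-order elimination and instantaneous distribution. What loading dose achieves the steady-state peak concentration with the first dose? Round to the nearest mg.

94 mg

f = (1/2)^(71/19) ≈ 0.075006; accumulation ratio R = 1/(1−f) ≈ 1.08109.
Loading dose to hit Cmax,ss on first dose: D_load = D_maint·R ≈ 87 × 1.08109 ≈ 94.05 mg.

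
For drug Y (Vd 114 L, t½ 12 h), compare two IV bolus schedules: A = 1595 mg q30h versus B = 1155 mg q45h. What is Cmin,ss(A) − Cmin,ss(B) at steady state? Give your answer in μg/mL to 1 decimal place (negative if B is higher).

Regimen A: f = (1/2)^(30/12) ≈ 0.1768; Cmin,ss = (1595/114)·f/(1−f) ≈ 3.005 μg/mL.
Regimen B: f = (1/2)^(45/12) ≈ 0.0743; Cmin,ss = (1155/114)·f/(1−f) ≈ 0.813 μg/mL.
Difference ≈ 3.005 − 0.813 ≈ 2.192 μg/mL.

2.2 μg/mL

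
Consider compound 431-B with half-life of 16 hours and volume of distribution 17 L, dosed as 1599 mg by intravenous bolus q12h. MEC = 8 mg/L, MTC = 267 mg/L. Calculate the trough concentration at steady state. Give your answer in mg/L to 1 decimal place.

τ/t½ = 12/16 ≈ 0.75, so fraction remaining f = (1/2)^(12/16) ≈ 0.5946.
Each bolus raises the concentration by D/Vd = 1599/17 ≈ 94.059 mg/L.
Steady-state trough Cmin,ss = C₀·f/(1−f) ≈ 94.059 × 0.5946/0.4054 ≈ 137.956 mg/L.
Trough 138.0 mg/L vs MEC 8 mg/L: adequate.

138.0 mg/L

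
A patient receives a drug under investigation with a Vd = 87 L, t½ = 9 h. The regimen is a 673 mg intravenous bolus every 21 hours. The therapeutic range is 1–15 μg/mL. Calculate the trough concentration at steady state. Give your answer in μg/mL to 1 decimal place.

1.9 μg/mL

τ/t½ = 21/9 ≈ 2.3333, so fraction remaining f = (1/2)^(21/9) ≈ 0.1984.
Single-dose peak C₀ = D/Vd = 673/87 ≈ 7.736 μg/mL.
Steady-state trough Cmin,ss = C₀·f/(1−f) ≈ 7.736 × 0.1984/0.8016 ≈ 1.915 μg/mL.
Trough 1.9 μg/mL vs MEC 1 μg/mL: adequate.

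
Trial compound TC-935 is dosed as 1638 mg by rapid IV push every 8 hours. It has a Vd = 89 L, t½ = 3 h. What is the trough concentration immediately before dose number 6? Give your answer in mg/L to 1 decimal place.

f = (1/2)^(τ/t½) = (1/2)^(8/3) ≈ 0.1575.
C₀ = D/Vd = 1638/89 ≈ 18.404 mg/L.
Before the 6th dose, 5 doses have been given. Superposition: Cmin = C₀·(f + f² + … + f^5).
≈ 18.404 × (0.1575 + 0.0248 + 0.0039 + 0.0006 + 0.0001) ≈ 18.404 × 0.1869 ≈ 3.440 mg/L.

3.4 mg/L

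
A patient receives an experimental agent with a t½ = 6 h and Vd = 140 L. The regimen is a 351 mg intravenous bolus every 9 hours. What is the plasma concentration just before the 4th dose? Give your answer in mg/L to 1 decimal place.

f = (1/2)^(τ/t½) = (1/2)^(9/6) ≈ 0.3536.
C₀ = D/Vd = 351/140 ≈ 2.507 mg/L.
Before the 4th dose, 3 doses have been given. Superposition: Cmin = C₀·(f + f² + … + f^3).
≈ 2.507 × (0.3536 + 0.1250 + 0.0442) ≈ 2.507 × 0.5228 ≈ 1.311 mg/L.

1.3 mg/L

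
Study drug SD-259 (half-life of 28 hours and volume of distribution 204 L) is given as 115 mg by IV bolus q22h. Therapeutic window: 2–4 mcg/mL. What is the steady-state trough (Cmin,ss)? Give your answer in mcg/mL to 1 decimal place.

0.8 mcg/mL

τ/t½ = 22/28 ≈ 0.78571, so fraction remaining f = (1/2)^(22/28) ≈ 0.5801.
At steady state, accumulation factor R = 1/(1 − e^(−kτ)) ≈ 2.3815.
Each bolus raises the concentration by D/Vd = 115/204 ≈ 0.564 mcg/mL.
Steady-state peak Cmax,ss = C₀·R ≈ 0.564 × 2.3815 ≈ 1.343 mcg/mL.
One interval later, Cmin,ss = Cmax,ss·e^(−kτ) ≈ 1.343 × 0.5801 ≈ 0.779 mcg/mL.
Trough 0.8 mcg/mL vs MEC 2 mcg/mL: subtherapeutic.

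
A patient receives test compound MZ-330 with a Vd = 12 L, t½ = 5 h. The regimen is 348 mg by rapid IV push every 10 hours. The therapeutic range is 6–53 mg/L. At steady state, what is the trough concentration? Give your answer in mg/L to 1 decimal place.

The dosing interval is 2 half-lives, so f = 2^(−2) = 0.25.
Accumulation ratio R = 1/(1 − f) = 1/0.75 = 4/3.
Single-dose peak C₀ = D/Vd = 348/12 = 29 mg/L.
Steady-state peak Cmax,ss = C₀·R = 29 × 4/3 ≈ 38.667 mg/L.
Steady-state trough Cmin,ss = Cmax,ss·f ≈ 38.667 × 0.25 ≈ 9.667 mg/L.
Trough 9.7 mg/L vs MEC 6 mg/L: adequate.

9.7 mg/L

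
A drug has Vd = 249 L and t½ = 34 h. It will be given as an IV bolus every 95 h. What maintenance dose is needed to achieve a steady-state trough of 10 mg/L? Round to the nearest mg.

τ/t½ = 95/34 ≈ 2.7941, so f = (1/2)^(95/34) ≈ 0.144174.
Cmin,ss = (D/Vd)·f/(1−f), so D = Cmin,ss·Vd·(1−f)/f.
D = 10 × 249 × (1−f)/f ≈ 10 × 249 × 5.93606 ≈ 14780.79 mg.

14781 mg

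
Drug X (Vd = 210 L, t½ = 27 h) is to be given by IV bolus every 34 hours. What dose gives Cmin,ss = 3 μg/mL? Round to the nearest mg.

878 mg

τ/t½ = 34/27 ≈ 1.2593, so f = (1/2)^(34/27) ≈ 0.417758.
Cmin,ss = (D/Vd)·f/(1−f), so D = Cmin,ss·Vd·(1−f)/f.
D = 3 × 210 × (1−f)/f ≈ 3 × 210 × 1.39373 ≈ 878.05 mg.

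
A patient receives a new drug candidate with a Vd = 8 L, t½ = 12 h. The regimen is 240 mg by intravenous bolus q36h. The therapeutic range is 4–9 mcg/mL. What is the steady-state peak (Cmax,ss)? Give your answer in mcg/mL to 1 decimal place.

τ = 36 h = 3 half-lives, so f = (1/2)^3 = 0.125.
Accumulation ratio R = 1/(1 − f) = 1/0.875 = 8/7.
Single-dose peak C₀ = D/Vd = 240/8 = 30 mcg/mL.
Steady-state peak Cmax,ss = C₀·R = 30 × 8/7 ≈ 34.286 mcg/mL.
Peak 34.3 mcg/mL vs MTC 9 mcg/mL: exceeds toxic threshold.

34.3 mcg/mL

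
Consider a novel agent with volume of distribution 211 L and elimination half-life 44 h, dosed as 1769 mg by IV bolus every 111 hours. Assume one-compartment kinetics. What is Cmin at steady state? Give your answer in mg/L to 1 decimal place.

τ/t½ = 111/44 ≈ 2.5227, so fraction remaining f = (1/2)^(111/44) ≈ 0.1740.
Accumulation ratio R = 1/(1 − f) ≈ 1/0.8260 ≈ 1.2107.
Each bolus raises the concentration by D/Vd = 1769/211 ≈ 8.384 mg/L.
Steady-state peak Cmax,ss = C₀·R ≈ 8.384 × 1.2107 ≈ 10.151 mg/L.
One interval later, Cmin,ss = Cmax,ss·e^(−kτ) ≈ 10.151 × 0.1740 ≈ 1.766 mg/L.

1.8 mg/L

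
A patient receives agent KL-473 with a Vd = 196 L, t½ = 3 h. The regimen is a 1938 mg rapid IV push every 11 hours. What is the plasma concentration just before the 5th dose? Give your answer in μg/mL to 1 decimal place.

f = (1/2)^(τ/t½) = (1/2)^(11/3) ≈ 0.0787.
C₀ = D/Vd = 1938/196 ≈ 9.888 μg/mL.
Before the 5th dose, 4 doses have been given. Superposition: Cmin = C₀·(f + f² + … + f^4).
≈ 9.888 × (0.0787 + 0.0062 + 0.0005 + 0.0000) ≈ 9.888 × 0.0854 ≈ 0.844 μg/mL.

0.8 μg/mL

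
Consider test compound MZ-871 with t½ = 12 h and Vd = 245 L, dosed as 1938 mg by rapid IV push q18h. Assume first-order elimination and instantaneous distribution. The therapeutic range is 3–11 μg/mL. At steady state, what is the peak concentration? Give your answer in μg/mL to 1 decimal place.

12.2 μg/mL

τ/t½ = 18/12 ≈ 1.5, so fraction remaining f = (1/2)^(18/12) ≈ 0.3536.
Accumulation ratio R = 1/(1 − f) ≈ 1/0.6464 ≈ 1.5470.
Each bolus raises the concentration by D/Vd = 1938/245 ≈ 7.910 μg/mL.
Cmax,ss = C₀/(1 − f) ≈ 7.910/0.6464 ≈ 12.237 μg/mL.
Peak 12.2 μg/mL vs MTC 11 μg/mL: exceeds toxic threshold.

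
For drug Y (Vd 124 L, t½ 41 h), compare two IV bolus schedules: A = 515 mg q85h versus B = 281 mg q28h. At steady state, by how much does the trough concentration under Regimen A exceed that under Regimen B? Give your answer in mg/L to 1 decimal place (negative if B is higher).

-2.4 mg/L

Regimen A: f = (1/2)^(85/41) ≈ 0.2376; Cmin,ss = (515/124)·f/(1−f) ≈ 1.294 mg/L.
Regimen B: f = (1/2)^(28/41) ≈ 0.6229; Cmin,ss = (281/124)·f/(1−f) ≈ 3.743 mg/L.
Difference ≈ 1.294 − 3.743 ≈ -2.449 mg/L.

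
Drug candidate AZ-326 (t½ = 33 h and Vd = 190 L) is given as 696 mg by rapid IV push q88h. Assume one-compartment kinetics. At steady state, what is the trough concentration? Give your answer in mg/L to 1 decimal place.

0.7 mg/L

Over one 88-h interval, 88/33 ≈ 2.6667 half-lives elapse, leaving f ≈ 0.1575 of each dose.
Single-dose peak C₀ = D/Vd = 696/190 ≈ 3.663 mg/L.
Steady-state trough Cmin,ss = C₀·f/(1−f) ≈ 3.663 × 0.1575/0.8425 ≈ 0.685 mg/L.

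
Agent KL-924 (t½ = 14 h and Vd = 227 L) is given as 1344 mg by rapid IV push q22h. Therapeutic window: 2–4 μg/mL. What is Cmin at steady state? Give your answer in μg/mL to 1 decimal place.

3.0 μg/mL

τ/t½ = 22/14 ≈ 1.5714, so fraction remaining f = (1/2)^(22/14) ≈ 0.3365.
Each bolus raises the concentration by D/Vd = 1344/227 ≈ 5.921 μg/mL.
Steady-state trough Cmin,ss = C₀·f/(1−f) ≈ 5.921 × 0.3365/0.6635 ≈ 3.003 μg/mL.
Trough 3.0 μg/mL vs MEC 2 μg/mL: adequate.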